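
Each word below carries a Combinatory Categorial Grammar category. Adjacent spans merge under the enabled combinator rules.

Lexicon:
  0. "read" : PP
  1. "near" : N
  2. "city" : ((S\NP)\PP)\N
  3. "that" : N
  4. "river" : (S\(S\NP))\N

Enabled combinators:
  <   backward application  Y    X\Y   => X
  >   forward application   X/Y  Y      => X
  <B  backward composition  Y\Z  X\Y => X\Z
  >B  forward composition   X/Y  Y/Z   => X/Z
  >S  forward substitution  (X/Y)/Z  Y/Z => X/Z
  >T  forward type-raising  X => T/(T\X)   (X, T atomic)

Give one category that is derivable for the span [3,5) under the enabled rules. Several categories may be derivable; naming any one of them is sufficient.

S\(S\NP)

[0,5] S   <
  [0,3] S\NP   <
    [0,1] "read" : PP
    [1,3] (S\NP)\PP   <
      [1,2] "near" : N
      [2,3] "city" : ((S\NP)\PP)\N
  [3,5] S\(S\NP)   <
    [3,4] "that" : N
    [4,5] "river" : (S\(S\NP))\N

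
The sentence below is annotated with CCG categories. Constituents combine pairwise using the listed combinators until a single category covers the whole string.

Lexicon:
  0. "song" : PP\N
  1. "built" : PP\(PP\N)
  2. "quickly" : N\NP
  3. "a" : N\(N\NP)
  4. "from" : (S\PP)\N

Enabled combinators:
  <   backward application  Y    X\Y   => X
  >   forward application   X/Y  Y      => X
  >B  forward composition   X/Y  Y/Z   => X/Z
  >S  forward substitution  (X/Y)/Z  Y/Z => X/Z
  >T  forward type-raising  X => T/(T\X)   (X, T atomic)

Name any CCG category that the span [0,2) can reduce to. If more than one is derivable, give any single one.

[0,5] S   <
  [0,2] PP   <
    [0,1] "song" : PP\N
    [1,2] "built" : PP\(PP\N)
  [2,5] S\PP   <
    [2,4] N   <
      [2,3] "quickly" : N\NP
      [3,4] "a" : N\(N\NP)
    [4,5] "from" : (S\PP)\N

PP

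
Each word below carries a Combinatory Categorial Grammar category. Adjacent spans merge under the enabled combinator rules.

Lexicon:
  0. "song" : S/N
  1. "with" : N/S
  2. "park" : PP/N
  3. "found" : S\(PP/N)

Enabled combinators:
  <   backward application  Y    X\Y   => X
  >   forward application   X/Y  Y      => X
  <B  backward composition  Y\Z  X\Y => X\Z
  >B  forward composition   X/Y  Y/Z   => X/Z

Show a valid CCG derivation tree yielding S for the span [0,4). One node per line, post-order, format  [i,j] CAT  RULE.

[0,1] S/N  lex  "song"
[1,2] N/S  lex  "with"
[2,3] PP/N  lex  "park"
[3,4] S\(PP/N)  lex  "found"
[2,4] S  <  k=3
[1,4] N  >  k=2
[0,4] S  >  k=1

[0,4] S   >
  [0,1] "song" : S/N
  [1,4] N   >
    [1,2] "with" : N/S
    [2,4] S   <
      [2,3] "park" : PP/N
      [3,4] "found" : S\(PP/N)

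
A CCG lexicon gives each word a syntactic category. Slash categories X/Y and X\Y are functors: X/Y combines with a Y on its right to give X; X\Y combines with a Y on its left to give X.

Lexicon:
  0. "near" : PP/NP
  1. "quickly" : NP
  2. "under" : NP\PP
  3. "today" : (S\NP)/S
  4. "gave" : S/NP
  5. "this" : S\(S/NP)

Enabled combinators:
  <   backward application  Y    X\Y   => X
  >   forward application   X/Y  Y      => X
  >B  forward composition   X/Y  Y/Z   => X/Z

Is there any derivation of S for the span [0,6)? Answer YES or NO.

YES

[0,6] S   <
  [0,3] NP   <
    [0,2] PP   >
      [0,1] "near" : PP/NP
      [1,2] "quickly" : NP
    [2,3] "under" : NP\PP
  [3,6] S\NP   >
    [3,4] "today" : (S\NP)/S
    [4,6] S   <
      [4,5] "gave" : S/NP
      [5,6] "this" : S\(S/NP)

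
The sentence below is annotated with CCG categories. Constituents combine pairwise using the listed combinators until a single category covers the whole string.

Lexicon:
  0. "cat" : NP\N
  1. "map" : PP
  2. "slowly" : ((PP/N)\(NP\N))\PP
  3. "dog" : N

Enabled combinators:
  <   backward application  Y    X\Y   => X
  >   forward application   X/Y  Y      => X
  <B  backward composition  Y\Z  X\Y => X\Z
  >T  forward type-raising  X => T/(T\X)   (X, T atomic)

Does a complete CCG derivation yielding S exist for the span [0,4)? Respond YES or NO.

NP\N PP ((PP/N)\(NP\N))\PP N
CKY chart[0,4] = {N/(N\PP), NP/(NP\PP), PP, PP/(PP\PP), S/(S\PP)}; S ∉ chart

NO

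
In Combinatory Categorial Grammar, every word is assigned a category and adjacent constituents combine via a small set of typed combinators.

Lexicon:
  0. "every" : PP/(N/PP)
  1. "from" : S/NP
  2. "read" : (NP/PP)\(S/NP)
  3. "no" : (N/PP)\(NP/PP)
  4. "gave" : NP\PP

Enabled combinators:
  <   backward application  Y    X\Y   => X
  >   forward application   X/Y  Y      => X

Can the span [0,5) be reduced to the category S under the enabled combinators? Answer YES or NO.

PP/(N/PP) S/NP (NP/PP)\(S/NP) (N/PP)\(NP/PP) NP\PP
CKY chart[0,5] = {NP}; S ∉ chart

NO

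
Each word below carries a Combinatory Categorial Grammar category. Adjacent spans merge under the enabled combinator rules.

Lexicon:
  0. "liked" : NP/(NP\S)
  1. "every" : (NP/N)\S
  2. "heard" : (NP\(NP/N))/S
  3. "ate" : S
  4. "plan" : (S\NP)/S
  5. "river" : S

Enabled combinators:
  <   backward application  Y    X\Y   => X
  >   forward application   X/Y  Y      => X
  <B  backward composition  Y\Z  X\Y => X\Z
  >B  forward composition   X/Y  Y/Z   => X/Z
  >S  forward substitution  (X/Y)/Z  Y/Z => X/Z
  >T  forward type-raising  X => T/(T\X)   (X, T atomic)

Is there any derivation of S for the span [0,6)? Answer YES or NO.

[0,6] S   <
  [0,4] NP   >
    [0,1] "liked" : NP/(NP\S)
    [1,4] NP\S   <B
      [1,2] "every" : (NP/N)\S
      [2,4] NP\(NP/N)   >
        [2,3] "heard" : (NP\(NP/N))/S
        [3,4] "ate" : S
  [4,6] S\NP   >
    [4,5] "plan" : (S\NP)/S
    [5,6] "river" : S

YES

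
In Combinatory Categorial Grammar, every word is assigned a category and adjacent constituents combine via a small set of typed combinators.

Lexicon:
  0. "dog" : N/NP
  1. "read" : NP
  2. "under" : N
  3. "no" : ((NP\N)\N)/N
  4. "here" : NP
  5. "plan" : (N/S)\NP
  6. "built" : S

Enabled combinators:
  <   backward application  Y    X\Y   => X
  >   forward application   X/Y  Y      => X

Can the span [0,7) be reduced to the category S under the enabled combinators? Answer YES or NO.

NO

N/NP NP N ((NP\N)\N)/N NP (N/S)\NP S
CKY chart[0,7] = {NP}; S ∉ chart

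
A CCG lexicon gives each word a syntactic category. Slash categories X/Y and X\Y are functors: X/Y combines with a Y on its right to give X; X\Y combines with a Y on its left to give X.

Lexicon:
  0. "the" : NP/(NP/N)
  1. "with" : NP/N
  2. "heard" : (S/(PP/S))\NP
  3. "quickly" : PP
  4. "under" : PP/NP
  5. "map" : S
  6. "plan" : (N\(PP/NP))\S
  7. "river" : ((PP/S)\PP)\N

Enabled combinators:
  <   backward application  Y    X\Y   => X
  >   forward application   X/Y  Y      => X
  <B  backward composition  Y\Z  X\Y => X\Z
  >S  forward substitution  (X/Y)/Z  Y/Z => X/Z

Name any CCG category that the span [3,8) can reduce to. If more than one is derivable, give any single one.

PP/S

[0,8] S   >
  [0,3] S/(PP/S)   <
    [0,2] NP   >
      [0,1] "the" : NP/(NP/N)
      [1,2] "with" : NP/N
    [2,3] "heard" : (S/(PP/S))\NP
  [3,8] PP/S   <
    [3,4] "quickly" : PP
    [4,8] (PP/S)\PP   <
      [4,7] N   <
        [4,5] "under" : PP/NP
        [5,7] N\(PP/NP)   <
          [5,6] "map" : S
          [6,7] "plan" : (N\(PP/NP))\S
      [7,8] "river" : ((PP/S)\PP)\N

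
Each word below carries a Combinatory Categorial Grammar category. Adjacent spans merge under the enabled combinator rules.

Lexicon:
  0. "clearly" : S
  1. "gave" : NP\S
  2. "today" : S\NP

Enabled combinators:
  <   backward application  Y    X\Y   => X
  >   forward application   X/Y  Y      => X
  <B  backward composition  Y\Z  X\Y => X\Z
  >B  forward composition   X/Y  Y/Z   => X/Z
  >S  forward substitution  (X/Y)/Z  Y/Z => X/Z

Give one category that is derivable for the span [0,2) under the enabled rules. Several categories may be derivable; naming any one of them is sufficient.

[0,3] S   <
  [0,2] NP   <
    [0,1] "clearly" : S
    [1,2] "gave" : NP\S
  [2,3] "today" : S\NP

NP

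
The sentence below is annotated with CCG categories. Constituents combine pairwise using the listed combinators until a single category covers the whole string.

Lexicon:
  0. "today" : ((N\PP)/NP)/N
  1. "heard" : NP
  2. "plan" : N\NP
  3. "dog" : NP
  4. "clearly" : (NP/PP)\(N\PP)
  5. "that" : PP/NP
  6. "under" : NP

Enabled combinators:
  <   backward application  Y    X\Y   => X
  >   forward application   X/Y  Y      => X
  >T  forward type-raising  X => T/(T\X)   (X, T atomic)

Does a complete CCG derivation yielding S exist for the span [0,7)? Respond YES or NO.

((N\PP)/NP)/N NP N\NP NP (NP/PP)\(N\PP) PP/NP NP
CKY chart[0,7] = {N/(N\NP), NP, NP/(NP\NP), PP/(PP\NP), S/(S\NP)}; S ∉ chart

NO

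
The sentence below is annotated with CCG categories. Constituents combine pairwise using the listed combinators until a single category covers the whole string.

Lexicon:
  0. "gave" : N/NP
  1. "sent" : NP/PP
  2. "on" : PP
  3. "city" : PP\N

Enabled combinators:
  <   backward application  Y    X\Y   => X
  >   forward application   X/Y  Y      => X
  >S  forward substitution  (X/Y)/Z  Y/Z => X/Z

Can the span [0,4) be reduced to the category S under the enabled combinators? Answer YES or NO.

NO

N/NP NP/PP PP PP\N
CKY chart[0,4] = {PP}; S ∉ chart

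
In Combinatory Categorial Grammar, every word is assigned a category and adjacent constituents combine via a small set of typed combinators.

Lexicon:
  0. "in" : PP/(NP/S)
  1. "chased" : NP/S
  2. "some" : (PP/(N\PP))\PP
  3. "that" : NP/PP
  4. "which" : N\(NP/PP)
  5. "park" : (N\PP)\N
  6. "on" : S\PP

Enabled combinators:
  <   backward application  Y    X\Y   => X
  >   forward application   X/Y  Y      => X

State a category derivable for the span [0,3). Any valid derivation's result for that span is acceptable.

[0,7] S   <
  [0,6] PP   >
    [0,3] PP/(N\PP)   <
      [0,2] PP   >
        [0,1] "in" : PP/(NP/S)
        [1,2] "chased" : NP/S
      [2,3] "some" : (PP/(N\PP))\PP
    [3,6] N\PP   <
      [3,5] N   <
        [3,4] "that" : NP/PP
        [4,5] "which" : N\(NP/PP)
      [5,6] "park" : (N\PP)\N
  [6,7] "on" : S\PP

PP/(N\PP)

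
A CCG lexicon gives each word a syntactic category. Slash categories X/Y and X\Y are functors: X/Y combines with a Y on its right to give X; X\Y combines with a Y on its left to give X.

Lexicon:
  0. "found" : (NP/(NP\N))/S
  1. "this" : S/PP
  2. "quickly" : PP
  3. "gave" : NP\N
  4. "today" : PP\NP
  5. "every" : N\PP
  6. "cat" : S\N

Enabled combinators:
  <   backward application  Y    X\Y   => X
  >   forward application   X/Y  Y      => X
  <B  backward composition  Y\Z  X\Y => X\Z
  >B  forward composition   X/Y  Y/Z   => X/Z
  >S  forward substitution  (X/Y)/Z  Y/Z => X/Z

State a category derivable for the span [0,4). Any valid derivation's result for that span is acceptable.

NP

[0,7] S   <
  [0,5] PP   <
    [0,4] NP   >
      [0,3] NP/(NP\N)   >
        [0,1] "found" : (NP/(NP\N))/S
        [1,3] S   >
          [1,2] "this" : S/PP
          [2,3] "quickly" : PP
      [3,4] "gave" : NP\N
    [4,5] "today" : PP\NP
  [5,7] S\PP   <B
    [5,6] "every" : N\PP
    [6,7] "cat" : S\N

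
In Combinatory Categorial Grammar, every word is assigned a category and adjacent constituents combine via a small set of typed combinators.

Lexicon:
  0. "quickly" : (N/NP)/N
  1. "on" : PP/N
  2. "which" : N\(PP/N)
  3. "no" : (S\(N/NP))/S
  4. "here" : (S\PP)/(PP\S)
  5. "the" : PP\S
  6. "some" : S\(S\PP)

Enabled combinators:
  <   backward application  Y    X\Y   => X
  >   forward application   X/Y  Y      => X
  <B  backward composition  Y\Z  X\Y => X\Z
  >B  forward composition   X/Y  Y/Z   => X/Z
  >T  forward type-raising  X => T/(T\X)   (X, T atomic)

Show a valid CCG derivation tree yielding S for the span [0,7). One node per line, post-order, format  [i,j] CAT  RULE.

[0,7] S   <
  [0,3] N/NP   >
    [0,1] "quickly" : (N/NP)/N
    [1,3] N   <
      [1,2] "on" : PP/N
      [2,3] "which" : N\(PP/N)
  [3,7] S\(N/NP)   >
    [3,4] "no" : (S\(N/NP))/S
    [4,7] S   <
      [4,6] S\PP   >
        [4,5] "here" : (S\PP)/(PP\S)
        [5,6] "the" : PP\S
      [6,7] "some" : S\(S\PP)

[0,1] (N/NP)/N  lex  "quickly"
[1,2] PP/N  lex  "on"
[2,3] N\(PP/N)  lex  "which"
[1,3] N  <  k=2
[0,3] N/NP  >  k=1
[3,4] (S\(N/NP))/S  lex  "no"
[4,5] (S\PP)/(PP\S)  lex  "here"
[5,6] PP\S  lex  "the"
[4,6] S\PP  >  k=5
[6,7] S\(S\PP)  lex  "some"
[4,7] S  <  k=6
[3,7] S\(N/NP)  >  k=4
[0,7] S  <  k=3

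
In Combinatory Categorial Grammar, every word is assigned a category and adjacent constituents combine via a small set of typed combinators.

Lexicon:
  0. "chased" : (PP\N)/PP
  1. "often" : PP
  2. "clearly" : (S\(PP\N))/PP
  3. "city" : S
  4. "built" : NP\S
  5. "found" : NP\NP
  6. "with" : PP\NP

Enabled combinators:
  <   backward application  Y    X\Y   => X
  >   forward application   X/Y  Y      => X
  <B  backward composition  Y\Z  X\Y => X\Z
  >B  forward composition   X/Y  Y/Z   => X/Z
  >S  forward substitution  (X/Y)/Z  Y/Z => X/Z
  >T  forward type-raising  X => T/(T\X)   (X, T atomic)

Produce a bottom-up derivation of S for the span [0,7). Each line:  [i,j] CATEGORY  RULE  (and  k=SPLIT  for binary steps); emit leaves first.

[0,7] S   <
  [0,2] PP\N   >
    [0,1] "chased" : (PP\N)/PP
    [1,2] "often" : PP
  [2,7] S\(PP\N)   >
    [2,3] "clearly" : (S\(PP\N))/PP
    [3,7] PP   <
      [3,5] NP   <
        [3,4] "city" : S
        [4,5] "built" : NP\S
      [5,7] PP\NP   <B
        [5,6] "found" : NP\NP
        [6,7] "with" : PP\NP

[0,1] (PP\N)/PP  lex  "chased"
[1,2] PP  lex  "often"
[0,2] PP\N  >  k=1
[2,3] (S\(PP\N))/PP  lex  "clearly"
[3,4] S  lex  "city"
[4,5] NP\S  lex  "built"
[3,5] NP  <  k=4
[5,6] NP\NP  lex  "found"
[6,7] PP\NP  lex  "with"
[5,7] PP\NP  <B  k=6
[3,7] PP  <  k=5
[2,7] S\(PP\N)  >  k=3
[0,7] S  <  k=2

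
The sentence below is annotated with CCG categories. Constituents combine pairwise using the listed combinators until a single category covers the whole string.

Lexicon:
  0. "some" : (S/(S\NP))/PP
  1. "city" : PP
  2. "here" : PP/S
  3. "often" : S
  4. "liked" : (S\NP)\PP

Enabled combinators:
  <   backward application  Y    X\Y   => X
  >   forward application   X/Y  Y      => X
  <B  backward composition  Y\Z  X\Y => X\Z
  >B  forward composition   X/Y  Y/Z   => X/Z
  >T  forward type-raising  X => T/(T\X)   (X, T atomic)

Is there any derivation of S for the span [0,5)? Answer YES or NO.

[0,5] S   >
  [0,2] S/(S\NP)   >
    [0,1] "some" : (S/(S\NP))/PP
    [1,2] "city" : PP
  [2,5] S\NP   <
    [2,4] PP   >
      [2,3] "here" : PP/S
      [3,4] "often" : S
    [4,5] "liked" : (S\NP)\PP

YES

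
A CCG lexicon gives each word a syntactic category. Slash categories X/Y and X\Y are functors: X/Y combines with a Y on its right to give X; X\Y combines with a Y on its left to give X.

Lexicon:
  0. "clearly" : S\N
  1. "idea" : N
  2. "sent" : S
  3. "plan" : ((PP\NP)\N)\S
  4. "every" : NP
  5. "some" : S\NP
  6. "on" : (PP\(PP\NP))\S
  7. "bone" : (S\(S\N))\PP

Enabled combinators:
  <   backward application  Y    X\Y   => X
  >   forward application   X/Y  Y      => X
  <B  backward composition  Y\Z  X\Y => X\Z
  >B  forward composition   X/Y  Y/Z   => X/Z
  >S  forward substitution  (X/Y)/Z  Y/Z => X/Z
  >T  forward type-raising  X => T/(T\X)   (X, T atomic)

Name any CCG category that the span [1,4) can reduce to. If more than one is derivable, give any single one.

[0,8] S   <
  [0,1] "clearly" : S\N
  [1,8] S\(S\N)   <
    [1,7] PP   <
      [1,4] PP\NP   <
        [1,2] "idea" : N
        [2,4] (PP\NP)\N   <
          [2,3] "sent" : S
          [3,4] "plan" : ((PP\NP)\N)\S
      [4,7] PP\(PP\NP)   <
        [4,6] S   <
          [4,5] "every" : NP
          [5,6] "some" : S\NP
        [6,7] "on" : (PP\(PP\NP))\S
    [7,8] "bone" : (S\(S\N))\PP

PP\NP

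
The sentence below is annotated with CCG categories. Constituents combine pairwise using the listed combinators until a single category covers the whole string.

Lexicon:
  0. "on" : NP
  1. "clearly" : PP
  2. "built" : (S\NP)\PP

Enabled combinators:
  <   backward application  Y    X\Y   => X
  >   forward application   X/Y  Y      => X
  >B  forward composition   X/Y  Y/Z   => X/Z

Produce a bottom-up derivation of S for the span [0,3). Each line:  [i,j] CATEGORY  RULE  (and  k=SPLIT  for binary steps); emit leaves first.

[0,1] NP  lex  "on"
[1,2] PP  lex  "clearly"
[2,3] (S\NP)\PP  lex  "built"
[1,3] S\NP  <  k=2
[0,3] S  <  k=1

[0,3] S   <
  [0,1] "on" : NP
  [1,3] S\NP   <
    [1,2] "clearly" : PP
    [2,3] "built" : (S\NP)\PP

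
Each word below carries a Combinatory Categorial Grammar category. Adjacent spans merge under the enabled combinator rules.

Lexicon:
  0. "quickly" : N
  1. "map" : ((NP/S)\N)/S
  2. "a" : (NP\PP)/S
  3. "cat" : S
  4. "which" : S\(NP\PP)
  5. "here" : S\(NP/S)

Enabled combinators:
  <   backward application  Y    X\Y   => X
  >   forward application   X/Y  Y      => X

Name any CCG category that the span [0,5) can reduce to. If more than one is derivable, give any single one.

[0,6] S   <
  [0,5] NP/S   <
    [0,1] "quickly" : N
    [1,5] (NP/S)\N   >
      [1,2] "map" : ((NP/S)\N)/S
      [2,5] S   <
        [2,4] NP\PP   >
          [2,3] "a" : (NP\PP)/S
          [3,4] "cat" : S
        [4,5] "which" : S\(NP\PP)
  [5,6] "here" : S\(NP/S)

NP/S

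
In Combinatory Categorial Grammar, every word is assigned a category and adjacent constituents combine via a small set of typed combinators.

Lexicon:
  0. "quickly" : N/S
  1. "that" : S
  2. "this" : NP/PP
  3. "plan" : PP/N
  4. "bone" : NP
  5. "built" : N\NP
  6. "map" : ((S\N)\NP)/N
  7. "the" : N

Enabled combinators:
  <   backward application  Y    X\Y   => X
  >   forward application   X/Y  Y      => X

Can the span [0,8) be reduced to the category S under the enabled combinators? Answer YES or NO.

[0,8] S   <
  [0,2] N   >
    [0,1] "quickly" : N/S
    [1,2] "that" : S
  [2,8] S\N   <
    [2,6] NP   >
      [2,3] "this" : NP/PP
      [3,6] PP   >
        [3,4] "plan" : PP/N
        [4,6] N   <
          [4,5] "bone" : NP
          [5,6] "built" : N\NP
    [6,8] (S\N)\NP   >
      [6,7] "map" : ((S\N)\NP)/N
      [7,8] "the" : N

YES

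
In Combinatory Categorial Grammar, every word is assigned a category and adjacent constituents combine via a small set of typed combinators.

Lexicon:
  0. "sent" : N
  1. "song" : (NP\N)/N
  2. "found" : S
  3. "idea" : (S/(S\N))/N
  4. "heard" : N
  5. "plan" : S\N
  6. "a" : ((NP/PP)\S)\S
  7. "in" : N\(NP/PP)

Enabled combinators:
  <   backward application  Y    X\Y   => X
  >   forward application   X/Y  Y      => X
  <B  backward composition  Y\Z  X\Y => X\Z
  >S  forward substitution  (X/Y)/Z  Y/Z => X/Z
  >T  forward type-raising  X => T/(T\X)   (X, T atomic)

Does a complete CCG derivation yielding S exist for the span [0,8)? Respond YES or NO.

N (NP\N)/N S (S/(S\N))/N N S\N ((NP/PP)\S)\S N\(NP/PP)
CKY chart[0,8] = {N/(N\NP), NP, NP/(NP\NP), PP/(PP\NP), S/(S\NP)}; S ∉ chart

NO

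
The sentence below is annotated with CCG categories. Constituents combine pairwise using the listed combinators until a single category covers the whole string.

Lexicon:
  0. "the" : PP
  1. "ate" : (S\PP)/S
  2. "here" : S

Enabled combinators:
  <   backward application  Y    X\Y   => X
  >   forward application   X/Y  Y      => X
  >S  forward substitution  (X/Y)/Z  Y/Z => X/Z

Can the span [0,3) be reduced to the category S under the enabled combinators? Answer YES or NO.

[0,3] S   <
  [0,1] "the" : PP
  [1,3] S\PP   >
    [1,2] "ate" : (S\PP)/S
    [2,3] "here" : S

YES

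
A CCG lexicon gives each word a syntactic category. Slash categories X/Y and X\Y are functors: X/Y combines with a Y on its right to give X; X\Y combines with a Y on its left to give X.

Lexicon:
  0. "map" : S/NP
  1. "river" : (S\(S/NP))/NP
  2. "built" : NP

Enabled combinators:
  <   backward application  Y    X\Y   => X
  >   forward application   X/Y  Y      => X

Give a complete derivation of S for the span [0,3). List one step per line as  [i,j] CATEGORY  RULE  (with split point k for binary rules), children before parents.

[0,3] S   <
  [0,1] "map" : S/NP
  [1,3] S\(S/NP)   >
    [1,2] "river" : (S\(S/NP))/NP
    [2,3] "built" : NP

[0,1] S/NP  lex  "map"
[1,2] (S\(S/NP))/NP  lex  "river"
[2,3] NP  lex  "built"
[1,3] S\(S/NP)  >  k=2
[0,3] S  <  k=1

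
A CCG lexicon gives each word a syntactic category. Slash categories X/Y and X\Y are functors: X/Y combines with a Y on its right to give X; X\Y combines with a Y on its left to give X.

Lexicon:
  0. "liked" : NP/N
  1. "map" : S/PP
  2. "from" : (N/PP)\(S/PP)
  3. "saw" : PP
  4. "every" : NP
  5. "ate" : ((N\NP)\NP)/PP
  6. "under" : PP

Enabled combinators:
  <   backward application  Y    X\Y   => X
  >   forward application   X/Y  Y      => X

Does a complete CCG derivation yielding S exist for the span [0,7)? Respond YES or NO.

NP/N S/PP (N/PP)\(S/PP) PP NP ((N\NP)\NP)/PP PP
CKY chart[0,7] = {N}; S ∉ chart

NO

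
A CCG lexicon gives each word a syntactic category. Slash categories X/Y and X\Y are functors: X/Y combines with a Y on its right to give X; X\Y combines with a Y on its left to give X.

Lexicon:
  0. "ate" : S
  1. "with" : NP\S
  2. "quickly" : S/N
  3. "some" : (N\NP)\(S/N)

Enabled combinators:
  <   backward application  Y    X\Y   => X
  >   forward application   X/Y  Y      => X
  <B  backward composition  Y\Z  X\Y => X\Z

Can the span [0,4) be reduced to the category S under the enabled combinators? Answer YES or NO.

S NP\S S/N (N\NP)\(S/N)
CKY chart[0,4] = {N}; S ∉ chart

NO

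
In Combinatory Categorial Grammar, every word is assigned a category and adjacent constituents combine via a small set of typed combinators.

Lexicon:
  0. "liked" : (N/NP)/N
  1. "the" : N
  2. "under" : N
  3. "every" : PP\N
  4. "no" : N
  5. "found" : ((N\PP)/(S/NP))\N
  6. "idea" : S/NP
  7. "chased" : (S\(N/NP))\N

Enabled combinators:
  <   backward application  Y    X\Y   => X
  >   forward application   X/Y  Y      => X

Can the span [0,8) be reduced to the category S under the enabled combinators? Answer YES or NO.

[0,8] S   <
  [0,2] N/NP   >
    [0,1] "liked" : (N/NP)/N
    [1,2] "the" : N
  [2,8] S\(N/NP)   <
    [2,7] N   <
      [2,4] PP   <
        [2,3] "under" : N
        [3,4] "every" : PP\N
      [4,7] N\PP   >
        [4,6] (N\PP)/(S/NP)   <
          [4,5] "no" : N
          [5,6] "found" : ((N\PP)/(S/NP))\N
        [6,7] "idea" : S/NP
    [7,8] "chased" : (S\(N/NP))\N

YES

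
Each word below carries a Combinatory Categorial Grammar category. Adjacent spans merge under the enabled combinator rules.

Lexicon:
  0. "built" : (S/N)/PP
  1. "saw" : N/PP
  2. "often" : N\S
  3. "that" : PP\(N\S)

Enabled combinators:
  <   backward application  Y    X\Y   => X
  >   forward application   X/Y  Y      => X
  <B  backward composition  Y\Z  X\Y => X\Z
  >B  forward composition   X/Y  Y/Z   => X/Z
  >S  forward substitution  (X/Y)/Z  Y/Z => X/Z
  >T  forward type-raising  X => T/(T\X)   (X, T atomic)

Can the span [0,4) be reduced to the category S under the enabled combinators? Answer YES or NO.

[0,4] S   >
  [0,2] S/PP   >S
    [0,1] "built" : (S/N)/PP
    [1,2] "saw" : N/PP
  [2,4] PP   <
    [2,3] "often" : N\S
    [3,4] "that" : PP\(N\S)

YES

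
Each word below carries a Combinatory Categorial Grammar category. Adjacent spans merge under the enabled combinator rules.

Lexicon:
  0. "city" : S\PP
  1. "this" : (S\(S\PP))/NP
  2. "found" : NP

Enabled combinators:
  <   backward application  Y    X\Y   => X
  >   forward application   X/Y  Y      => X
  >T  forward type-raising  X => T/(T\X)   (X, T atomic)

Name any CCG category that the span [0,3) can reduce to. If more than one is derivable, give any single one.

S

[0,3] S   <
  [0,1] "city" : S\PP
  [1,3] S\(S\PP)   >
    [1,2] "this" : (S\(S\PP))/NP
    [2,3] "found" : NP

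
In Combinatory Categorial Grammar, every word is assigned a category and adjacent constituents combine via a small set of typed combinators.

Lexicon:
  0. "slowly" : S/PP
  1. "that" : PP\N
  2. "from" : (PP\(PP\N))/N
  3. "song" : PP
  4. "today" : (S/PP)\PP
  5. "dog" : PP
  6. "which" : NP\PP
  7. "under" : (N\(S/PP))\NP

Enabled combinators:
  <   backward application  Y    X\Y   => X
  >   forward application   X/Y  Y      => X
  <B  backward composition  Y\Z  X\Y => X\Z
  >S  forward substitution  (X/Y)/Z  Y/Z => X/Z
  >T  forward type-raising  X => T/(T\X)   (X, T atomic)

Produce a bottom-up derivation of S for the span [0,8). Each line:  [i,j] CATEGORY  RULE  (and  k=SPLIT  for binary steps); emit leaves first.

[0,1] S/PP  lex  "slowly"
[1,2] PP\N  lex  "that"
[2,3] (PP\(PP\N))/N  lex  "from"
[3,4] PP  lex  "song"
[4,5] (S/PP)\PP  lex  "today"
[3,5] S/PP  <  k=4
[5,6] PP  lex  "dog"
[6,7] NP\PP  lex  "which"
[5,7] NP  <  k=6
[7,8] (N\(S/PP))\NP  lex  "under"
[5,8] N\(S/PP)  <  k=7
[3,8] N  <  k=5
[2,8] PP\(PP\N)  >  k=3
[1,8] PP  <  k=2
[0,8] S  >  k=1

[0,8] S   >
  [0,1] "slowly" : S/PP
  [1,8] PP   <
    [1,2] "that" : PP\N
    [2,8] PP\(PP\N)   >
      [2,3] "from" : (PP\(PP\N))/N
      [3,8] N   <
        [3,5] S/PP   <
          [3,4] "song" : PP
          [4,5] "today" : (S/PP)\PP
        [5,8] N\(S/PP)   <
          [5,7] NP   <
            [5,6] "dog" : PP
            [6,7] "which" : NP\PP
          [7,8] "under" : (N\(S/PP))\NP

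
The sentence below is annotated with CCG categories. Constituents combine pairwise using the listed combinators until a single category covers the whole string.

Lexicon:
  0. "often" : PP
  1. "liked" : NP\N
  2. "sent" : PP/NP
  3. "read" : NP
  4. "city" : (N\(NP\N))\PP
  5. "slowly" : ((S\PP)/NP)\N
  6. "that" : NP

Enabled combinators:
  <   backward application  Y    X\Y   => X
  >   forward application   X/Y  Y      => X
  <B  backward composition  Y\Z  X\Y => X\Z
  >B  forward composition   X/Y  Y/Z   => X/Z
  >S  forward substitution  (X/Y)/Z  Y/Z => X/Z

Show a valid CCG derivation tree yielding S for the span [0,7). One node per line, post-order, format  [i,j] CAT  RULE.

[0,1] PP  lex  "often"
[1,2] NP\N  lex  "liked"
[2,3] PP/NP  lex  "sent"
[3,4] NP  lex  "read"
[2,4] PP  >  k=3
[4,5] (N\(NP\N))\PP  lex  "city"
[2,5] N\(NP\N)  <  k=4
[1,5] N  <  k=2
[5,6] ((S\PP)/NP)\N  lex  "slowly"
[1,6] (S\PP)/NP  <  k=5
[6,7] NP  lex  "that"
[1,7] S\PP  >  k=6
[0,7] S  <  k=1

[0,7] S   <
  [0,1] "often" : PP
  [1,7] S\PP   >
    [1,6] (S\PP)/NP   <
      [1,5] N   <
        [1,2] "liked" : NP\N
        [2,5] N\(NP\N)   <
          [2,4] PP   >
            [2,3] "sent" : PP/NP
            [3,4] "read" : NP
          [4,5] "city" : (N\(NP\N))\PP
      [5,6] "slowly" : ((S\PP)/NP)\N
    [6,7] "that" : NP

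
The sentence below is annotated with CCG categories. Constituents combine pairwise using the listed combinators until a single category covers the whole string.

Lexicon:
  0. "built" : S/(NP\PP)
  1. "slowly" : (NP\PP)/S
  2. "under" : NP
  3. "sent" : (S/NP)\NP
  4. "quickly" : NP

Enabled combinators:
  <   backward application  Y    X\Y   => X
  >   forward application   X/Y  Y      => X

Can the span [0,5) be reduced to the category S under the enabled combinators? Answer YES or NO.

YES

[0,5] S   >
  [0,1] "built" : S/(NP\PP)
  [1,5] NP\PP   >
    [1,2] "slowly" : (NP\PP)/S
    [2,5] S   >
      [2,4] S/NP   <
        [2,3] "under" : NP
        [3,4] "sent" : (S/NP)\NP
      [4,5] "quickly" : NP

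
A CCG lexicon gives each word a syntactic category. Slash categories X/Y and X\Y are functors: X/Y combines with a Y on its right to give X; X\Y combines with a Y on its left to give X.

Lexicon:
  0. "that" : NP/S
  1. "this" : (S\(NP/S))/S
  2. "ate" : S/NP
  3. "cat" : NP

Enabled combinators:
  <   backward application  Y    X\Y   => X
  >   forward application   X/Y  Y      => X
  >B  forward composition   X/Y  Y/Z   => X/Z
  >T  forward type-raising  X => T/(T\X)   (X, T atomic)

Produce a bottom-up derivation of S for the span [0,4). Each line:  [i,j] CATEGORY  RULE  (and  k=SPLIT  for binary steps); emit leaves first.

[0,4] S   <
  [0,1] "that" : NP/S
  [1,4] S\(NP/S)   >
    [1,2] "this" : (S\(NP/S))/S
    [2,4] S   >
      [2,3] "ate" : S/NP
      [3,4] "cat" : NP

[0,1] NP/S  lex  "that"
[1,2] (S\(NP/S))/S  lex  "this"
[2,3] S/NP  lex  "ate"
[3,4] NP  lex  "cat"
[2,4] S  >  k=3
[1,4] S\(NP/S)  >  k=2
[0,4] S  <  k=1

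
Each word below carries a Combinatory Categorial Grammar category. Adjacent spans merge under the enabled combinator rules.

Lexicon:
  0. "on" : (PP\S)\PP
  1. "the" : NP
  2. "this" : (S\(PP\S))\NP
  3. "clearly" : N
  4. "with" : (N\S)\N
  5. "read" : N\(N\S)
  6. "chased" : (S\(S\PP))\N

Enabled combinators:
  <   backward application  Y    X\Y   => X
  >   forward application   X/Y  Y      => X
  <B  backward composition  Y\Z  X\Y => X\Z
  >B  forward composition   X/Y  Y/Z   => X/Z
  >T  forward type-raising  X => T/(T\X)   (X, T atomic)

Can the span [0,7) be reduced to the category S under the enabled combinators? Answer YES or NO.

YES

[0,7] S   <
  [0,3] S\PP   <B
    [0,1] "on" : (PP\S)\PP
    [1,3] S\(PP\S)   <
      [1,2] "the" : NP
      [2,3] "this" : (S\(PP\S))\NP
  [3,7] S\(S\PP)   <
    [3,6] N   <
      [3,5] N\S   <
        [3,4] "clearly" : N
        [4,5] "with" : (N\S)\N
      [5,6] "read" : N\(N\S)
    [6,7] "chased" : (S\(S\PP))\N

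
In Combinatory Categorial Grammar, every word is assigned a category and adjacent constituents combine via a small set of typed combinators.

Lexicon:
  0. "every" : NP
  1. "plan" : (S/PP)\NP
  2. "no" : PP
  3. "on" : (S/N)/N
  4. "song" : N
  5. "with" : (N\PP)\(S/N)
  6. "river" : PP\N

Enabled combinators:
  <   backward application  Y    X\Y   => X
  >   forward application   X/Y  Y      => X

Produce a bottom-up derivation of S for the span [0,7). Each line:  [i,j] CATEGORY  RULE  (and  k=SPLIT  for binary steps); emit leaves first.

[0,1] NP  lex  "every"
[1,2] (S/PP)\NP  lex  "plan"
[0,2] S/PP  <  k=1
[2,3] PP  lex  "no"
[3,4] (S/N)/N  lex  "on"
[4,5] N  lex  "song"
[3,5] S/N  >  k=4
[5,6] (N\PP)\(S/N)  lex  "with"
[3,6] N\PP  <  k=5
[2,6] N  <  k=3
[6,7] PP\N  lex  "river"
[2,7] PP  <  k=6
[0,7] S  >  k=2

[0,7] S   >
  [0,2] S/PP   <
    [0,1] "every" : NP
    [1,2] "plan" : (S/PP)\NP
  [2,7] PP   <
    [2,6] N   <
      [2,3] "no" : PP
      [3,6] N\PP   <
        [3,5] S/N   >
          [3,4] "on" : (S/N)/N
          [4,5] "song" : N
        [5,6] "with" : (N\PP)\(S/N)
    [6,7] "river" : PP\N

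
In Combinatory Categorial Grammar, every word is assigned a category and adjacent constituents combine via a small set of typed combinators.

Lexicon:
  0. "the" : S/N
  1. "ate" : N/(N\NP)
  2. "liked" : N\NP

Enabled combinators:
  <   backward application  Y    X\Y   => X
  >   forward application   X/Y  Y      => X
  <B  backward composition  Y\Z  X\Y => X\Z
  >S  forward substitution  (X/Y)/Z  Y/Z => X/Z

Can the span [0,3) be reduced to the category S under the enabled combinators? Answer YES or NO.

YES

[0,3] S   >
  [0,1] "the" : S/N
  [1,3] N   >
    [1,2] "ate" : N/(N\NP)
    [2,3] "liked" : N\NP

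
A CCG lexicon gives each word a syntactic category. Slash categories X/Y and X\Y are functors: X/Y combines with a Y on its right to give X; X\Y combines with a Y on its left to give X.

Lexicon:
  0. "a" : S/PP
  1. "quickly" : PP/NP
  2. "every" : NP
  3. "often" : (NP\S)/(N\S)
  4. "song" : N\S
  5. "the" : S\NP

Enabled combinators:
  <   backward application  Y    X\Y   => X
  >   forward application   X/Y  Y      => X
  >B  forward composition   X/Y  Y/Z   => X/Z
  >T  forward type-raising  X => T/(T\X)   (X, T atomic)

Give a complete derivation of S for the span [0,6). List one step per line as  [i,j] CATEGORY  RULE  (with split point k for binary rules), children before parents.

[0,1] S/PP  lex  "a"
[1,2] PP/NP  lex  "quickly"
[2,3] NP  lex  "every"
[1,3] PP  >  k=2
[0,3] S  >  k=1
[3,4] (NP\S)/(N\S)  lex  "often"
[4,5] N\S  lex  "song"
[3,5] NP\S  >  k=4
[0,5] NP  <  k=3
[5,6] S\NP  lex  "the"
[0,6] S  <  k=5

[0,6] S   <
  [0,5] NP   <
    [0,3] S   >
      [0,1] "a" : S/PP
      [1,3] PP   >
        [1,2] "quickly" : PP/NP
        [2,3] "every" : NP
    [3,5] NP\S   >
      [3,4] "often" : (NP\S)/(N\S)
      [4,5] "song" : N\S
  [5,6] "the" : S\NP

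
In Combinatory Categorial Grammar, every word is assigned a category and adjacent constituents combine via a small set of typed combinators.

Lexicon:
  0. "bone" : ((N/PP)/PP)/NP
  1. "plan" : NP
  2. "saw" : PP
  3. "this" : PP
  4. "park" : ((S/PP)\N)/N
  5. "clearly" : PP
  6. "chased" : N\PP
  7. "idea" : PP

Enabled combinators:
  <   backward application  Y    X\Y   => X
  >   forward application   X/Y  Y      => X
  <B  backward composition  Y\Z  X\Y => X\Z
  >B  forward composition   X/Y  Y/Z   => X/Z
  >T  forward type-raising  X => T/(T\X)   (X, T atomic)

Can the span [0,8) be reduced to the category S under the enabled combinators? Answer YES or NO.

YES

[0,8] S   >
  [0,7] S/PP   <
    [0,4] N   >
      [0,3] N/PP   >
        [0,2] (N/PP)/PP   >
          [0,1] "bone" : ((N/PP)/PP)/NP
          [1,2] "plan" : NP
        [2,3] "saw" : PP
      [3,4] "this" : PP
    [4,7] (S/PP)\N   >
      [4,5] "park" : ((S/PP)\N)/N
      [5,7] N   >
        [5,6] N/(N\PP)   >T
          [5,6] "clearly" : PP
        [6,7] "chased" : N\PP
  [7,8] "idea" : PP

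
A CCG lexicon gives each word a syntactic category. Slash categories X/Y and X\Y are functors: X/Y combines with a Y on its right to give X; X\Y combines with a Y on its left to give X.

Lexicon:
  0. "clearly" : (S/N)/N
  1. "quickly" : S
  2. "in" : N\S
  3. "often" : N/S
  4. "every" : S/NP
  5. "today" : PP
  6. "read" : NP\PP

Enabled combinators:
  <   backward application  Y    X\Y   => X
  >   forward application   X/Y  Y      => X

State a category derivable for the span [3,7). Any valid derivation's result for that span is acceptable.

N

[0,7] S   >
  [0,3] S/N   >
    [0,1] "clearly" : (S/N)/N
    [1,3] N   <
      [1,2] "quickly" : S
      [2,3] "in" : N\S
  [3,7] N   >
    [3,4] "often" : N/S
    [4,7] S   >
      [4,5] "every" : S/NP
      [5,7] NP   <
        [5,6] "today" : PP
        [6,7] "read" : NP\PP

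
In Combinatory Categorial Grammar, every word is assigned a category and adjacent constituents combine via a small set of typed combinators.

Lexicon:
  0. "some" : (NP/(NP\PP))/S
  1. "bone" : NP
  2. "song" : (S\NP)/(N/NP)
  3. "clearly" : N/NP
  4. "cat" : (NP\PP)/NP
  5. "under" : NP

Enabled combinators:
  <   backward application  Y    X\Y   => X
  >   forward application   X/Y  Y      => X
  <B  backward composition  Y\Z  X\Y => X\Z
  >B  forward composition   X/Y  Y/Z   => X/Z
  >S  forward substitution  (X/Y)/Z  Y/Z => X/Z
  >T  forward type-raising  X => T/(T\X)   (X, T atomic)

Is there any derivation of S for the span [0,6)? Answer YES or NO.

NO

(NP/(NP\PP))/S NP (S\NP)/(N/NP) N/NP (NP\PP)/NP NP
CKY chart[0,6] = {N/(N\NP), NP, NP/(NP\NP), PP/(PP\NP), S/(S\NP)}; S ∉ chart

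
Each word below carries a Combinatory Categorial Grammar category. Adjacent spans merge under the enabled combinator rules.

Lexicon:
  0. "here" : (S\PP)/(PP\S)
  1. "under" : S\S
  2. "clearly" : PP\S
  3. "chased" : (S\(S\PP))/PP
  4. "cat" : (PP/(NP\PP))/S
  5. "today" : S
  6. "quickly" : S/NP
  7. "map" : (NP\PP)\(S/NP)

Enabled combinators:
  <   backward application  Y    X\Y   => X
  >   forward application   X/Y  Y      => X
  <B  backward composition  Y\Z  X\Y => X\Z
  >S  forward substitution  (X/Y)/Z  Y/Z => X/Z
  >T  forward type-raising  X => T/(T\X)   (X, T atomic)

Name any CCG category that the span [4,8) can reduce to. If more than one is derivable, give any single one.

PP

[0,8] S   <
  [0,3] S\PP   >
    [0,1] "here" : (S\PP)/(PP\S)
    [1,3] PP\S   <B
      [1,2] "under" : S\S
      [2,3] "clearly" : PP\S
  [3,8] S\(S\PP)   >
    [3,4] "chased" : (S\(S\PP))/PP
    [4,8] PP   >
      [4,6] PP/(NP\PP)   >
        [4,5] "cat" : (PP/(NP\PP))/S
        [5,6] "today" : S
      [6,8] NP\PP   <
        [6,7] "quickly" : S/NP
        [7,8] "map" : (NP\PP)\(S/NP)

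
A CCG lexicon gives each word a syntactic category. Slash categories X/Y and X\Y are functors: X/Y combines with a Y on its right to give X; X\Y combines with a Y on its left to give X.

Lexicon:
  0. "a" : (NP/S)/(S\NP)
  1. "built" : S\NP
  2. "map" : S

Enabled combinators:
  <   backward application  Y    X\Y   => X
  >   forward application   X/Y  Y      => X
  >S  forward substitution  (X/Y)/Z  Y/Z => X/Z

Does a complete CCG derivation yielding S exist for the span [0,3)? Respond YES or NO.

NO

(NP/S)/(S\NP) S\NP S
CKY chart[0,3] = {NP}; S ∉ chart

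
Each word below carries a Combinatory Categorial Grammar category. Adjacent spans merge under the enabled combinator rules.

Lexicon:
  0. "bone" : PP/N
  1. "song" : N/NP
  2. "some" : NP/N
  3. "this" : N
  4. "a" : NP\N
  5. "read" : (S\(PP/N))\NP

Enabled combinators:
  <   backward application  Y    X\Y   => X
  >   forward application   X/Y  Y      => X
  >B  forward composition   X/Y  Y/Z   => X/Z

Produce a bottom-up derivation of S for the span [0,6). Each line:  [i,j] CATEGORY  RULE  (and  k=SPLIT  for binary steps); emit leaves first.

[0,6] S   <
  [0,3] PP/N   >B
    [0,2] PP/NP   >B
      [0,1] "bone" : PP/N
      [1,2] "song" : N/NP
    [2,3] "some" : NP/N
  [3,6] S\(PP/N)   <
    [3,5] NP   <
      [3,4] "this" : N
      [4,5] "a" : NP\N
    [5,6] "read" : (S\(PP/N))\NP

[0,1] PP/N  lex  "bone"
[1,2] N/NP  lex  "song"
[0,2] PP/NP  >B  k=1
[2,3] NP/N  lex  "some"
[0,3] PP/N  >B  k=2
[3,4] N  lex  "this"
[4,5] NP\N  lex  "a"
[3,5] NP  <  k=4
[5,6] (S\(PP/N))\NP  lex  "read"
[3,6] S\(PP/N)  <  k=5
[0,6] S  <  k=3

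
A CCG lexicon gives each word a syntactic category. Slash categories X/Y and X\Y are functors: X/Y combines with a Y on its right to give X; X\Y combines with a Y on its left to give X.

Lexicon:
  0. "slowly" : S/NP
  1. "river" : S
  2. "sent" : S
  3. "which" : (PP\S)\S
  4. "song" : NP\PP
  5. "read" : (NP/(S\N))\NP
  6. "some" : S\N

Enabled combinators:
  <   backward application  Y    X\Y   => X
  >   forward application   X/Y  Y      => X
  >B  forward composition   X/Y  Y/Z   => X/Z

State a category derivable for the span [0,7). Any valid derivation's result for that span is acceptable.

S

[0,7] S   >
  [0,1] "slowly" : S/NP
  [1,7] NP   >
    [1,6] NP/(S\N)   <
      [1,5] NP   <
        [1,4] PP   <
          [1,2] "river" : S
          [2,4] PP\S   <
            [2,3] "sent" : S
            [3,4] "which" : (PP\S)\S
        [4,5] "song" : NP\PP
      [5,6] "read" : (NP/(S\N))\NP
    [6,7] "some" : S\N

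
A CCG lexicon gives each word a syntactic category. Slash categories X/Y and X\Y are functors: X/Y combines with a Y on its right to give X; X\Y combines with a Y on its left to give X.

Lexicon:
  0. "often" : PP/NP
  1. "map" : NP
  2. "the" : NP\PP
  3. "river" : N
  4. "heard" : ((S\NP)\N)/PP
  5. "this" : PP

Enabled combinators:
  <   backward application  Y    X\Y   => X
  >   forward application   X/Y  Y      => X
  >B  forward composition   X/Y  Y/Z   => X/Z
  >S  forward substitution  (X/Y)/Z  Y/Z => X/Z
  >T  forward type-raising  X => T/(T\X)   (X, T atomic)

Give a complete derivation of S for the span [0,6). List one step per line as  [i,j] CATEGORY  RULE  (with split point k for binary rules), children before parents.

[0,1] PP/NP  lex  "often"
[1,2] NP  lex  "map"
[0,2] PP  >  k=1
[2,3] NP\PP  lex  "the"
[0,3] NP  <  k=2
[3,4] N  lex  "river"
[4,5] ((S\NP)\N)/PP  lex  "heard"
[5,6] PP  lex  "this"
[4,6] (S\NP)\N  >  k=5
[3,6] S\NP  <  k=4
[0,6] S  <  k=3

[0,6] S   <
  [0,3] NP   <
    [0,2] PP   >
      [0,1] "often" : PP/NP
      [1,2] "map" : NP
    [2,3] "the" : NP\PP
  [3,6] S\NP   <
    [3,4] "river" : N
    [4,6] (S\NP)\N   >
      [4,5] "heard" : ((S\NP)\N)/PP
      [5,6] "this" : PP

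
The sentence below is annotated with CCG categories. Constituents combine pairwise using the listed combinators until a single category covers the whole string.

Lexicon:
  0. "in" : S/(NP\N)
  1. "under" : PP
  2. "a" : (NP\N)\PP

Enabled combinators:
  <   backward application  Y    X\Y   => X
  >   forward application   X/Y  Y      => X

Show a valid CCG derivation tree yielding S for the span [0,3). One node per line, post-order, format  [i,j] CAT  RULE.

[0,3] S   >
  [0,1] "in" : S/(NP\N)
  [1,3] NP\N   <
    [1,2] "under" : PP
    [2,3] "a" : (NP\N)\PP

[0,1] S/(NP\N)  lex  "in"
[1,2] PP  lex  "under"
[2,3] (NP\N)\PP  lex  "a"
[1,3] NP\N  <  k=2
[0,3] S  >  k=1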